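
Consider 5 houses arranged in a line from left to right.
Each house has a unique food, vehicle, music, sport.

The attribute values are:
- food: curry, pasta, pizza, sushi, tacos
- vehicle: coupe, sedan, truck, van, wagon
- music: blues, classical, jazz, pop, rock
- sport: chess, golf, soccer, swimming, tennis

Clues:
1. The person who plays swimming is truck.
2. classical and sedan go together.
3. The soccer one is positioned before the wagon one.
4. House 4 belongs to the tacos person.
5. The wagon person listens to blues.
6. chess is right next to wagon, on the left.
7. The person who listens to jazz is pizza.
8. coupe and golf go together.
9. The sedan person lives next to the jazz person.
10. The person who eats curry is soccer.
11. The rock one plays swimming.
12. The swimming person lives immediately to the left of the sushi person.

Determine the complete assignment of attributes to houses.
Solution:

House | Food | Vehicle | Music | Sport
--------------------------------------
  1   | curry | sedan | classical | soccer
  2   | pizza | van | jazz | chess
  3   | pasta | wagon | blues | tennis
  4   | tacos | truck | rock | swimming
  5   | sushi | coupe | pop | golf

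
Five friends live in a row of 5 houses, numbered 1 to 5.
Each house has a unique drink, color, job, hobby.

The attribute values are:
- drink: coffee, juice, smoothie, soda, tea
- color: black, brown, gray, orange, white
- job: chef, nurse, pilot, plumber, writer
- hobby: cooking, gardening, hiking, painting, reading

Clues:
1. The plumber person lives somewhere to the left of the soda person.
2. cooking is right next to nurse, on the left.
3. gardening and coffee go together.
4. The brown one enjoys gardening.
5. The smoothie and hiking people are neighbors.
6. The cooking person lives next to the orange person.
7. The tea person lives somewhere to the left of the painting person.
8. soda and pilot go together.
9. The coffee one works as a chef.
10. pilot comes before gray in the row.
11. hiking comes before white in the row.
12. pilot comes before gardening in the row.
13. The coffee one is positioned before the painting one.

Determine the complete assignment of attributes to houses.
Solution:

House | Drink | Color | Job | Hobby
-----------------------------------
  1   | smoothie | black | plumber | cooking
  2   | tea | orange | nurse | hiking
  3   | soda | white | pilot | reading
  4   | coffee | brown | chef | gardening
  5   | juice | gray | writer | painting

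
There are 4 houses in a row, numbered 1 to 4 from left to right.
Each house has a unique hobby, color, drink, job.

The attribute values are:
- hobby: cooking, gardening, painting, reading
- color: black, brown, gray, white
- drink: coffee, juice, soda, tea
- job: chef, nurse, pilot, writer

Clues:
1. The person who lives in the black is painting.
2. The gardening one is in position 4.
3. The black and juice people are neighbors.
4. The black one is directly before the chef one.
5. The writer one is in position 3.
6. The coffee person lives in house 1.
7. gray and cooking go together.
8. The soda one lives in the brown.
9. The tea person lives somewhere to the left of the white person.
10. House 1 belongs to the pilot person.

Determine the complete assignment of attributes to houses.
Solution:

House | Hobby | Color | Drink | Job
-----------------------------------
  1   | cooking | gray | coffee | pilot
  2   | reading | brown | soda | nurse
  3   | painting | black | tea | writer
  4   | gardening | white | juice | chef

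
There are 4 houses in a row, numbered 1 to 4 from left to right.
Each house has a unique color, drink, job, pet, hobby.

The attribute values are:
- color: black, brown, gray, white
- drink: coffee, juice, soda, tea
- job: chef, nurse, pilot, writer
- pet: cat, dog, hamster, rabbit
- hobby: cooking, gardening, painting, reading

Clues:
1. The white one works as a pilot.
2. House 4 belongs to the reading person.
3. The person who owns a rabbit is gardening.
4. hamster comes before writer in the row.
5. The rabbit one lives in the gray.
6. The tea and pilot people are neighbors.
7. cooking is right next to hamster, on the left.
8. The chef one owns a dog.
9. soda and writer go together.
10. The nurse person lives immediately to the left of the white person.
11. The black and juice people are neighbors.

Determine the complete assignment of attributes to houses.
Solution:

House | Color | Drink | Job | Pet | Hobby
-----------------------------------------
  1   | black | tea | nurse | cat | cooking
  2   | white | juice | pilot | hamster | painting
  3   | gray | soda | writer | rabbit | gardening
  4   | brown | coffee | chef | dog | reading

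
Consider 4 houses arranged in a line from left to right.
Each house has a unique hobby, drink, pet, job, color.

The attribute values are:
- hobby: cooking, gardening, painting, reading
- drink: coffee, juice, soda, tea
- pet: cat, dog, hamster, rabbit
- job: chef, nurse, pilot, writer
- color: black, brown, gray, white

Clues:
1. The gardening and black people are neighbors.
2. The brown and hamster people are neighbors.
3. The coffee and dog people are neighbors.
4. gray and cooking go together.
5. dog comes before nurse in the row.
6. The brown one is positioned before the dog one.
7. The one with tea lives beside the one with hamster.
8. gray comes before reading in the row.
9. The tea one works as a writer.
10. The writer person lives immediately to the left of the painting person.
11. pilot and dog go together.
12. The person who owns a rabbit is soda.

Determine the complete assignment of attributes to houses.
Solution:

House | Hobby | Drink | Pet | Job | Color
-----------------------------------------
  1   | gardening | tea | cat | writer | brown
  2   | painting | coffee | hamster | chef | black
  3   | cooking | juice | dog | pilot | gray
  4   | reading | soda | rabbit | nurse | white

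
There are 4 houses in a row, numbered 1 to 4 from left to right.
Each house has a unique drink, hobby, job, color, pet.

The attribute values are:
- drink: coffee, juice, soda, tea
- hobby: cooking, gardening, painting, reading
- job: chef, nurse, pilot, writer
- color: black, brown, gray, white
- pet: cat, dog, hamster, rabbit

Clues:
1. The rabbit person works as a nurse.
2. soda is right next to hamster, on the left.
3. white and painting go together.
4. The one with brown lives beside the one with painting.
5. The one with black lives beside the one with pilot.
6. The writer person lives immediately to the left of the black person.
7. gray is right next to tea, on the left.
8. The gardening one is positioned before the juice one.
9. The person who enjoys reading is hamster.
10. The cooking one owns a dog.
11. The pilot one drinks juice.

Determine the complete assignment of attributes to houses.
Solution:

House | Drink | Hobby | Job | Color | Pet
-----------------------------------------
  1   | soda | gardening | writer | gray | cat
  2   | tea | reading | chef | black | hamster
  3   | juice | cooking | pilot | brown | dog
  4   | coffee | painting | nurse | white | rabbit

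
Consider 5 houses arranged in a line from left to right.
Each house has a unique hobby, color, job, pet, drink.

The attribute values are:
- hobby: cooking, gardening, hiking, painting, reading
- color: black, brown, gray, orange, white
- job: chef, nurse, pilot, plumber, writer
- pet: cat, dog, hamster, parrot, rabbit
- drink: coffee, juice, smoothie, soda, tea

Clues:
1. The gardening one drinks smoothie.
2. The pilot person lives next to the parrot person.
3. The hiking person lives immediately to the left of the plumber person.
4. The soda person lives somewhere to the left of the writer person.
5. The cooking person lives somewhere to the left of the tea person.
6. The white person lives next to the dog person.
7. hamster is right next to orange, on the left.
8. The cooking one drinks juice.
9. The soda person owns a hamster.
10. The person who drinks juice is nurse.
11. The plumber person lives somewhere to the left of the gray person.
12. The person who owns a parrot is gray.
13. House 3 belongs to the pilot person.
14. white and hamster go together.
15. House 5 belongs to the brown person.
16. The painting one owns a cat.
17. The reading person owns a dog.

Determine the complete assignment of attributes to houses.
Solution:

House | Hobby | Color | Job | Pet | Drink
-----------------------------------------
  1   | hiking | white | chef | hamster | soda
  2   | reading | orange | plumber | dog | coffee
  3   | gardening | black | pilot | rabbit | smoothie
  4   | cooking | gray | nurse | parrot | juice
  5   | painting | brown | writer | cat | tea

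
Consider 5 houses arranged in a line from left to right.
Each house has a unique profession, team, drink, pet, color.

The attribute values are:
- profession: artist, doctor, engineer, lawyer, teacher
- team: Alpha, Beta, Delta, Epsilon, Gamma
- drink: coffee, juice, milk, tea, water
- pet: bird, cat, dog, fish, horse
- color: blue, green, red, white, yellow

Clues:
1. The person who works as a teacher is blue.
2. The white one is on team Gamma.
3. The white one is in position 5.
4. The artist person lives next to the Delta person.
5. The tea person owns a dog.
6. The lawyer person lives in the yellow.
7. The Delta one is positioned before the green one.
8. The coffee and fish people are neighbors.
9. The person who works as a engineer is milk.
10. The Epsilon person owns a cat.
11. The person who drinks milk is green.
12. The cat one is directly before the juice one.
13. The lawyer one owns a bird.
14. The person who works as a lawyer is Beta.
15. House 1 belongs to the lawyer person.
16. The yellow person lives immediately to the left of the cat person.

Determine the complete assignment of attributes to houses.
Solution:

House | Profession | Team | Drink | Pet | Color
-----------------------------------------------
  1   | lawyer | Beta | water | bird | yellow
  2   | artist | Epsilon | coffee | cat | red
  3   | teacher | Delta | juice | fish | blue
  4   | engineer | Alpha | milk | horse | green
  5   | doctor | Gamma | tea | dog | white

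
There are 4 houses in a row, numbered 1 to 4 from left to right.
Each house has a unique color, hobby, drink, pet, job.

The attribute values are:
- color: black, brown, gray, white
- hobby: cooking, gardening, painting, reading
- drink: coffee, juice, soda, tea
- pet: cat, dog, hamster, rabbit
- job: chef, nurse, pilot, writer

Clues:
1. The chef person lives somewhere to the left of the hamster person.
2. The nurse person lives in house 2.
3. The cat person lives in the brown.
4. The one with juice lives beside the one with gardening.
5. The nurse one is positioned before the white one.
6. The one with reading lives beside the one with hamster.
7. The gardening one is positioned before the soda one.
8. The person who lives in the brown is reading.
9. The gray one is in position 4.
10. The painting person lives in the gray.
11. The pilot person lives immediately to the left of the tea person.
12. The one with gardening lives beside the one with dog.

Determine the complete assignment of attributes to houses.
Solution:

House | Color | Hobby | Drink | Pet | Job
-----------------------------------------
  1   | brown | reading | juice | cat | chef
  2   | black | gardening | coffee | hamster | nurse
  3   | white | cooking | soda | dog | pilot
  4   | gray | painting | tea | rabbit | writer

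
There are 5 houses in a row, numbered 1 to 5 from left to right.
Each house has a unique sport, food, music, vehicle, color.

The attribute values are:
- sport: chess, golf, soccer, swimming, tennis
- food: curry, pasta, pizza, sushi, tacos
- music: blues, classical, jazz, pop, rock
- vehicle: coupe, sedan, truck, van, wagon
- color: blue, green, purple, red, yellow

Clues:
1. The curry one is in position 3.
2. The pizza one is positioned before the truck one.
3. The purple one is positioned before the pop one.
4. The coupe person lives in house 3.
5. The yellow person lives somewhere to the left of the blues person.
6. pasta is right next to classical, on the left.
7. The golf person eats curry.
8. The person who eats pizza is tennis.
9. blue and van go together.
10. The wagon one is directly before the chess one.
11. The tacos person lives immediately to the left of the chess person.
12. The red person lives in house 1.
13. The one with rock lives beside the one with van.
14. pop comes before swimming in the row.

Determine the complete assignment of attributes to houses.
Solution:

House | Sport | Food | Music | Vehicle | Color
----------------------------------------------
  1   | soccer | tacos | rock | wagon | red
  2   | chess | pasta | jazz | van | blue
  3   | golf | curry | classical | coupe | purple
  4   | tennis | pizza | pop | sedan | yellow
  5   | swimming | sushi | blues | truck | green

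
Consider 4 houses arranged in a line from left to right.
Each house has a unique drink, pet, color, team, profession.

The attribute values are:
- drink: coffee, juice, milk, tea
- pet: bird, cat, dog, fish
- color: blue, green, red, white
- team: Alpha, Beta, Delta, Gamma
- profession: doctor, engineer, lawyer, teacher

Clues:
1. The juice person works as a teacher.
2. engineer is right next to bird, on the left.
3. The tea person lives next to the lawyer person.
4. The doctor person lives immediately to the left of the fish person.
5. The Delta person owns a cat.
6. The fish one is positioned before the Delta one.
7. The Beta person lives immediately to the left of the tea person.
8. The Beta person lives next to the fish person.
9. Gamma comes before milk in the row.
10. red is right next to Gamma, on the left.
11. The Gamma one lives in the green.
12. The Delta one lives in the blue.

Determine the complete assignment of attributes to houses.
Solution:

House | Drink | Pet | Color | Team | Profession
-----------------------------------------------
  1   | coffee | dog | red | Beta | doctor
  2   | tea | fish | green | Gamma | engineer
  3   | milk | bird | white | Alpha | lawyer
  4   | juice | cat | blue | Delta | teacher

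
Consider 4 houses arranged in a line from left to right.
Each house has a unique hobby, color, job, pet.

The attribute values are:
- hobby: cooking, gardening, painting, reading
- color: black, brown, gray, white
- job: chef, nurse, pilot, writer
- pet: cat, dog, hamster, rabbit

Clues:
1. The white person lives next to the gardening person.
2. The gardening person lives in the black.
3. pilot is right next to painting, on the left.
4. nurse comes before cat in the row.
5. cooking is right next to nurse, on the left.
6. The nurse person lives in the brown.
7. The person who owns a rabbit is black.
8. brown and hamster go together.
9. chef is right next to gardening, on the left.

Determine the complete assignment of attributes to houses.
Solution:

House | Hobby | Color | Job | Pet
---------------------------------
  1   | cooking | gray | pilot | dog
  2   | painting | brown | nurse | hamster
  3   | reading | white | chef | cat
  4   | gardening | black | writer | rabbit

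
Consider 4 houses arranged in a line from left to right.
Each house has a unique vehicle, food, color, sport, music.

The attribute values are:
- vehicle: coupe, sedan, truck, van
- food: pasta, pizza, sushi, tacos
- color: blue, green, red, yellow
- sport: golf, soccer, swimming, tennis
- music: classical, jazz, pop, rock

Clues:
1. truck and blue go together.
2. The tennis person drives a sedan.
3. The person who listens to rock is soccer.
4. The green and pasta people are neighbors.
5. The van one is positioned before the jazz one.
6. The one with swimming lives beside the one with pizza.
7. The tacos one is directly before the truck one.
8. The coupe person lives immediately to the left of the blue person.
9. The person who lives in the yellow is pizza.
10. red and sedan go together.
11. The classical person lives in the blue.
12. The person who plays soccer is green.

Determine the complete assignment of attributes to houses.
Solution:

House | Vehicle | Food | Color | Sport | Music
----------------------------------------------
  1   | coupe | tacos | green | soccer | rock
  2   | truck | pasta | blue | swimming | classical
  3   | van | pizza | yellow | golf | pop
  4   | sedan | sushi | red | tennis | jazz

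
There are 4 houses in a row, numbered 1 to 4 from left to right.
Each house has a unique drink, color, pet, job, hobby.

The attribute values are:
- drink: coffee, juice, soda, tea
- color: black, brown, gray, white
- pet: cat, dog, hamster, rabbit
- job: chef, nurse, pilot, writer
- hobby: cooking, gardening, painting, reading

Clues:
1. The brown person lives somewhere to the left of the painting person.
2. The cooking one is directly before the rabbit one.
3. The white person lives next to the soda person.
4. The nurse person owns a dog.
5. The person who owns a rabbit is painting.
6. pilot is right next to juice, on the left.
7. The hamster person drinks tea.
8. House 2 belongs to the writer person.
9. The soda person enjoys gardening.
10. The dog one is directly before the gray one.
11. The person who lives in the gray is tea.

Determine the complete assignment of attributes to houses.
Solution:

House | Drink | Color | Pet | Job | Hobby
-----------------------------------------
  1   | coffee | brown | cat | pilot | cooking
  2   | juice | white | rabbit | writer | painting
  3   | soda | black | dog | nurse | gardening
  4   | tea | gray | hamster | chef | reading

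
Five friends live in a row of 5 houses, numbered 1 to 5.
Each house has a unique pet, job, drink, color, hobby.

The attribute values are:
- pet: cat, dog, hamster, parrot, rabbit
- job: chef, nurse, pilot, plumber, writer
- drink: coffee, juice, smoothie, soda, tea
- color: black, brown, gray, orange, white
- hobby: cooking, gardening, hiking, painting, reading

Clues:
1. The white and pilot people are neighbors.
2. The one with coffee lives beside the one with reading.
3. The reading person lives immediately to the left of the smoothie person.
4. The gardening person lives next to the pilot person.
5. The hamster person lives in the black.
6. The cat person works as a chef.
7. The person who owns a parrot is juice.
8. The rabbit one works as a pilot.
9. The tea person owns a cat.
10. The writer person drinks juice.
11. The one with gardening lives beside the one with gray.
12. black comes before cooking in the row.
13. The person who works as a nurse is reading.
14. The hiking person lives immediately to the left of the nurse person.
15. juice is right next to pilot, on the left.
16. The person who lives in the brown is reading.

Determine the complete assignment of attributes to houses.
Solution:

House | Pet | Job | Drink | Color | Hobby
-----------------------------------------
  1   | parrot | writer | juice | white | gardening
  2   | rabbit | pilot | coffee | gray | hiking
  3   | dog | nurse | soda | brown | reading
  4   | hamster | plumber | smoothie | black | painting
  5   | cat | chef | tea | orange | cooking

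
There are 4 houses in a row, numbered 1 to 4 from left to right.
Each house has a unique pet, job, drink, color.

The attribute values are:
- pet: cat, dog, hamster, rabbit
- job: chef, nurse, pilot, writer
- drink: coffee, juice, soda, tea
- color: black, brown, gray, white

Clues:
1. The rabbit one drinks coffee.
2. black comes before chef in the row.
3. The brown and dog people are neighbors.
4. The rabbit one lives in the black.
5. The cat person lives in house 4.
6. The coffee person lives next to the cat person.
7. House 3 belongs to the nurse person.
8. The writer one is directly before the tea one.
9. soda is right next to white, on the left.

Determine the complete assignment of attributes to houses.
Solution:

House | Pet | Job | Drink | Color
---------------------------------
  1   | hamster | writer | soda | brown
  2   | dog | pilot | tea | white
  3   | rabbit | nurse | coffee | black
  4   | cat | chef | juice | gray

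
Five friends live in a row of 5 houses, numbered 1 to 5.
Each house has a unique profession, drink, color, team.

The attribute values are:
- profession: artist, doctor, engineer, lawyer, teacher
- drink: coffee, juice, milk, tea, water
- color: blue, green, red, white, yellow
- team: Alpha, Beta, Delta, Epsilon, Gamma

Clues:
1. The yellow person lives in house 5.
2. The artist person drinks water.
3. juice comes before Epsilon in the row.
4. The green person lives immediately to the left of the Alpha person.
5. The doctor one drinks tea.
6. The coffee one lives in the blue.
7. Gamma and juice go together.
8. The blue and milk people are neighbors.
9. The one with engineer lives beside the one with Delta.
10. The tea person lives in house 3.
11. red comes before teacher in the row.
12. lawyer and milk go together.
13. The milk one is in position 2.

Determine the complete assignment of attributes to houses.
Solution:

House | Profession | Drink | Color | Team
-----------------------------------------
  1   | engineer | coffee | blue | Beta
  2   | lawyer | milk | green | Delta
  3   | doctor | tea | red | Alpha
  4   | teacher | juice | white | Gamma
  5   | artist | water | yellow | Epsilon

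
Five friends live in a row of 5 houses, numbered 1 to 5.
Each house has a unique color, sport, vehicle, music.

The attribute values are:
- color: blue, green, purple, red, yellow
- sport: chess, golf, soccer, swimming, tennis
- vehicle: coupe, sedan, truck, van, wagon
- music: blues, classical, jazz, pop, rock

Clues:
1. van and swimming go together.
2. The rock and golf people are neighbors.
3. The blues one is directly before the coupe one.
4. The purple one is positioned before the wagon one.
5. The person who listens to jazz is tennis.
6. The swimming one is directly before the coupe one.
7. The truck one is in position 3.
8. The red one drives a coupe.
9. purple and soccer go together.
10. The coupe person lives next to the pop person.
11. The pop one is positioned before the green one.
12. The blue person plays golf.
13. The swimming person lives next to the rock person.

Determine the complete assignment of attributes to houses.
Solution:

House | Color | Sport | Vehicle | Music
---------------------------------------
  1   | yellow | swimming | van | blues
  2   | red | chess | coupe | rock
  3   | blue | golf | truck | pop
  4   | purple | soccer | sedan | classical
  5   | green | tennis | wagon | jazz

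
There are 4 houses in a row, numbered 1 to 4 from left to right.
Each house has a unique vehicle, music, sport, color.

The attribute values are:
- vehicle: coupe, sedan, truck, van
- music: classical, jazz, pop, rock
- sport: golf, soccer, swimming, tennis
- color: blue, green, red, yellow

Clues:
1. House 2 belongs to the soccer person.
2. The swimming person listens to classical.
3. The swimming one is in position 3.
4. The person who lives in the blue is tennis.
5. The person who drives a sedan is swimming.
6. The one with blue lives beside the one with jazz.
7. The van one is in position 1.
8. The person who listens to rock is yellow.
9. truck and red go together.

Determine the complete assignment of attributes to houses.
Solution:

House | Vehicle | Music | Sport | Color
---------------------------------------
  1   | van | pop | tennis | blue
  2   | truck | jazz | soccer | red
  3   | sedan | classical | swimming | green
  4   | coupe | rock | golf | yellow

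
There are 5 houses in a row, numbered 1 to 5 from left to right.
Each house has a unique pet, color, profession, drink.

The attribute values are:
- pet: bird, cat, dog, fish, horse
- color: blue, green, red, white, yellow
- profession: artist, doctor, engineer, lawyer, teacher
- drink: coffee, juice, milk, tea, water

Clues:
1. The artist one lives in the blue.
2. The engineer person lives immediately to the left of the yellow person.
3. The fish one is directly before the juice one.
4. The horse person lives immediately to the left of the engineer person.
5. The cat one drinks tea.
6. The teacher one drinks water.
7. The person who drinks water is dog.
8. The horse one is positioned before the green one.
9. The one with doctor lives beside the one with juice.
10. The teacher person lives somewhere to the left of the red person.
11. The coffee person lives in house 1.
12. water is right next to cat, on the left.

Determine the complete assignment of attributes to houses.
Solution:

House | Pet | Color | Profession | Drink
----------------------------------------
  1   | fish | white | doctor | coffee
  2   | horse | blue | artist | juice
  3   | bird | green | engineer | milk
  4   | dog | yellow | teacher | water
  5   | cat | red | lawyer | tea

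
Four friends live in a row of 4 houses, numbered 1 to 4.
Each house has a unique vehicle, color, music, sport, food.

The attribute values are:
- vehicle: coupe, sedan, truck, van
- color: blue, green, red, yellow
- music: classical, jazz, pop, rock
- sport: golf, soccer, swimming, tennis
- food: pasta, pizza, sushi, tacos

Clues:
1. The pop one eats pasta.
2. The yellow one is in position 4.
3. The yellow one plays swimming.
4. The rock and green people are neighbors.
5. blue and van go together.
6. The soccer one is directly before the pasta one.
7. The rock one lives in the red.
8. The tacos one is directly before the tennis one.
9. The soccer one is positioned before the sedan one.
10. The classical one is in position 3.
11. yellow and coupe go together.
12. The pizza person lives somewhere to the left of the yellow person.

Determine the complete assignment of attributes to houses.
Solution:

House | Vehicle | Color | Music | Sport | Food
----------------------------------------------
  1   | truck | red | rock | soccer | tacos
  2   | sedan | green | pop | tennis | pasta
  3   | van | blue | classical | golf | pizza
  4   | coupe | yellow | jazz | swimming | sushi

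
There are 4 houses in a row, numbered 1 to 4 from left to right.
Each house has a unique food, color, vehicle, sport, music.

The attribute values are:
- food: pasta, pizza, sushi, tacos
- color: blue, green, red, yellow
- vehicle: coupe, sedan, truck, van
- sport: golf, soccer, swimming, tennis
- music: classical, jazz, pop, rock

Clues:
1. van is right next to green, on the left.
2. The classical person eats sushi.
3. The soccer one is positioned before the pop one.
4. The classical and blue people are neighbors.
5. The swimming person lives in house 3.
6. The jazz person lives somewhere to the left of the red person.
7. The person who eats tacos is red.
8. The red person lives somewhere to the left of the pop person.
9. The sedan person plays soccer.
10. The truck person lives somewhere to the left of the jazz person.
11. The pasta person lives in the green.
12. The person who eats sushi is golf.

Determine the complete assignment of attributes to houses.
Solution:

House | Food | Color | Vehicle | Sport | Music
----------------------------------------------
  1   | sushi | yellow | truck | golf | classical
  2   | pizza | blue | sedan | soccer | jazz
  3   | tacos | red | van | swimming | rock
  4   | pasta | green | coupe | tennis | pop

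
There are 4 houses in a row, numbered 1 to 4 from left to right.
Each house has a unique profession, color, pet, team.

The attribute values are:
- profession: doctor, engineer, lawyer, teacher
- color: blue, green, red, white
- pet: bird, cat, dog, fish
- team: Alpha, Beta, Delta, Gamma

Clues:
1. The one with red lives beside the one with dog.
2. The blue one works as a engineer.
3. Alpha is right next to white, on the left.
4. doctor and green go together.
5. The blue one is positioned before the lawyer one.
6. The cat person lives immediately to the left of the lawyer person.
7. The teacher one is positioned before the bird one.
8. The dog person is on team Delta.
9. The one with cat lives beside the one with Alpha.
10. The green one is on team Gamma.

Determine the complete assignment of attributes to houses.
Solution:

House | Profession | Color | Pet | Team
---------------------------------------
  1   | engineer | blue | cat | Beta
  2   | lawyer | red | fish | Alpha
  3   | teacher | white | dog | Delta
  4   | doctor | green | bird | Gamma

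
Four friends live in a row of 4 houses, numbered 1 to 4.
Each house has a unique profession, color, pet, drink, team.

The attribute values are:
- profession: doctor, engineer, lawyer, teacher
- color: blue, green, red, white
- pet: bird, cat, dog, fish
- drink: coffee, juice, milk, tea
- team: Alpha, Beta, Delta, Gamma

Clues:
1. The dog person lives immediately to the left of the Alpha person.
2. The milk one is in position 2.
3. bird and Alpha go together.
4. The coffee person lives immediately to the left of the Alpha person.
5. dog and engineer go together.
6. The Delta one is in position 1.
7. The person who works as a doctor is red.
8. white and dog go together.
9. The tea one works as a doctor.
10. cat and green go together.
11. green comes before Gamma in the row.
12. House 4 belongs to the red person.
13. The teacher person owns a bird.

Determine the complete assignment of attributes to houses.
Solution:

House | Profession | Color | Pet | Drink | Team
-----------------------------------------------
  1   | engineer | white | dog | coffee | Delta
  2   | teacher | blue | bird | milk | Alpha
  3   | lawyer | green | cat | juice | Beta
  4   | doctor | red | fish | tea | Gamma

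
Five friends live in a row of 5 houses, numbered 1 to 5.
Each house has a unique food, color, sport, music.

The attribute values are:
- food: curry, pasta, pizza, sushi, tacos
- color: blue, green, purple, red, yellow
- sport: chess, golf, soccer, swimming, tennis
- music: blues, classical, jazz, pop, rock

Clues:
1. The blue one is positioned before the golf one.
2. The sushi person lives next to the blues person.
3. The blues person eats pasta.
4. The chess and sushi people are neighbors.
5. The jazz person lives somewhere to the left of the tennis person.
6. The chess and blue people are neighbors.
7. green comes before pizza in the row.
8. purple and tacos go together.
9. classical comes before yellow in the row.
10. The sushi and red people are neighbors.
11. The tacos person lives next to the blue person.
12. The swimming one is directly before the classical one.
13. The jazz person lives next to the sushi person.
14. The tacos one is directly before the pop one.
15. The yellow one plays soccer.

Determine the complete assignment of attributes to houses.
Solution:

House | Food | Color | Sport | Music
------------------------------------
  1   | tacos | purple | chess | jazz
  2   | sushi | blue | tennis | pop
  3   | pasta | red | swimming | blues
  4   | curry | green | golf | classical
  5   | pizza | yellow | soccer | rock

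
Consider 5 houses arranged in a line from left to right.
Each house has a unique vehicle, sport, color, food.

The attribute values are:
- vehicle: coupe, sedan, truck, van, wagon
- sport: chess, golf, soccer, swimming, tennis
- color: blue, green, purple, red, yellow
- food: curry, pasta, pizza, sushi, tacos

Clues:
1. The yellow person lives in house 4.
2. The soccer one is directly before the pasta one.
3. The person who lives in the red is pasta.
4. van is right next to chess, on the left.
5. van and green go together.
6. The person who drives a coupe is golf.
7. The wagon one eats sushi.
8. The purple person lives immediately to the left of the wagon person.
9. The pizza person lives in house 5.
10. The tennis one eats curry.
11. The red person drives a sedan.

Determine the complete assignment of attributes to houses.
Solution:

House | Vehicle | Sport | Color | Food
--------------------------------------
  1   | van | soccer | green | tacos
  2   | sedan | chess | red | pasta
  3   | truck | tennis | purple | curry
  4   | wagon | swimming | yellow | sushi
  5   | coupe | golf | blue | pizza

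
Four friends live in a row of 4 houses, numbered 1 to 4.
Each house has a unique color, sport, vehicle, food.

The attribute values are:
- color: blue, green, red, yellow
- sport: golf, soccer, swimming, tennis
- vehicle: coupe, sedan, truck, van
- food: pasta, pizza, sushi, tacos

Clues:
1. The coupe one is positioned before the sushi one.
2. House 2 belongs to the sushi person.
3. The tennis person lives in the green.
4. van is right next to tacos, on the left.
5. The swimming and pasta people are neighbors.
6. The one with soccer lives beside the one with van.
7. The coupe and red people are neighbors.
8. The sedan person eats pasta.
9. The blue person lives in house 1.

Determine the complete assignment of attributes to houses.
Solution:

House | Color | Sport | Vehicle | Food
--------------------------------------
  1   | blue | soccer | coupe | pizza
  2   | red | golf | van | sushi
  3   | yellow | swimming | truck | tacos
  4   | green | tennis | sedan | pasta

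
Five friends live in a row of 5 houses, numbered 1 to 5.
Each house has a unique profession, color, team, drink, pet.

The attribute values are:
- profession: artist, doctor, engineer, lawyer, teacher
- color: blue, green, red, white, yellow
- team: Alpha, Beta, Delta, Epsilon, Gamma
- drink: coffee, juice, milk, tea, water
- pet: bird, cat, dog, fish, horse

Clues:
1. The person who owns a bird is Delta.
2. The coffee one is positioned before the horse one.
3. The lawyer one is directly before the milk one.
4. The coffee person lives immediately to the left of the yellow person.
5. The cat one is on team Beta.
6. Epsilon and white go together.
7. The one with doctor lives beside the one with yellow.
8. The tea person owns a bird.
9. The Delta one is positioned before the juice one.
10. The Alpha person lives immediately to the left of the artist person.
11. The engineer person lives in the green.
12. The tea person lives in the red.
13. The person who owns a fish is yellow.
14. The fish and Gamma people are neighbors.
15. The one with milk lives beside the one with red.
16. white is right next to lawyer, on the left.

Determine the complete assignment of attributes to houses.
Solution:

House | Profession | Color | Team | Drink | Pet
-----------------------------------------------
  1   | doctor | white | Epsilon | coffee | dog
  2   | lawyer | yellow | Alpha | water | fish
  3   | artist | blue | Gamma | milk | horse
  4   | teacher | red | Delta | tea | bird
  5   | engineer | green | Beta | juice | cat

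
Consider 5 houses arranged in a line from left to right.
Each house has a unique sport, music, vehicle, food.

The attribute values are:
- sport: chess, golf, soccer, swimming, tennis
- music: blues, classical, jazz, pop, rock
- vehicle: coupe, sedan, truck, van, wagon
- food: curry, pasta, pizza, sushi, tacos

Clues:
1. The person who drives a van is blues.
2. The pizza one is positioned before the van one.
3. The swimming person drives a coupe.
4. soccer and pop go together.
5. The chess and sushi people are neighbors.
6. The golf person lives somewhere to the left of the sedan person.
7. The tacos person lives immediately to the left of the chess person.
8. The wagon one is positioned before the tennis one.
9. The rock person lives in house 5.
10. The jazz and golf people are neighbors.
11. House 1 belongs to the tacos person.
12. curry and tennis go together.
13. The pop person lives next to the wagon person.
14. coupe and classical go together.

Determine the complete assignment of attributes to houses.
Solution:

House | Sport | Music | Vehicle | Food
--------------------------------------
  1   | soccer | pop | truck | tacos
  2   | chess | jazz | wagon | pizza
  3   | golf | blues | van | sushi
  4   | swimming | classical | coupe | pasta
  5   | tennis | rock | sedan | curry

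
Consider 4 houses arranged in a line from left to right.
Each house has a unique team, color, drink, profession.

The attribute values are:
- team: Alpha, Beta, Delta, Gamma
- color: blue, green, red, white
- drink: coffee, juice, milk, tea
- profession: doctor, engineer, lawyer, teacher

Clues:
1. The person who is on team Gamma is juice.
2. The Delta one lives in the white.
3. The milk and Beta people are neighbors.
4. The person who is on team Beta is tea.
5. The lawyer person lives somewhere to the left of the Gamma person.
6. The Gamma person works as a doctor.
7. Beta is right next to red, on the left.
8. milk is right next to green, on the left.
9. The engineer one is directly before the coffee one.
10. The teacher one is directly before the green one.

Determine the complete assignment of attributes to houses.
Solution:

House | Team | Color | Drink | Profession
-----------------------------------------
  1   | Delta | white | milk | teacher
  2   | Beta | green | tea | engineer
  3   | Alpha | red | coffee | lawyer
  4   | Gamma | blue | juice | doctor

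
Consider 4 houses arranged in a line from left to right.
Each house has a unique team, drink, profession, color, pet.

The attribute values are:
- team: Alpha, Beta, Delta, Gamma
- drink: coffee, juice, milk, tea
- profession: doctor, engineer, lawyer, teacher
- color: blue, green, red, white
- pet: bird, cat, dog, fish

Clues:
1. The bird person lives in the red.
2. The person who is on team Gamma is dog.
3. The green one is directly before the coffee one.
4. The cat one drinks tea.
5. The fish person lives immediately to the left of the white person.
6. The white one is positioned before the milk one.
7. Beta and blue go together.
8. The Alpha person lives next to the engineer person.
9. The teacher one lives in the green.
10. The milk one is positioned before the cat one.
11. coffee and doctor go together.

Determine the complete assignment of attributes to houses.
Solution:

House | Team | Drink | Profession | Color | Pet
-----------------------------------------------
  1   | Delta | juice | teacher | green | fish
  2   | Gamma | coffee | doctor | white | dog
  3   | Alpha | milk | lawyer | red | bird
  4   | Beta | tea | engineer | blue | cat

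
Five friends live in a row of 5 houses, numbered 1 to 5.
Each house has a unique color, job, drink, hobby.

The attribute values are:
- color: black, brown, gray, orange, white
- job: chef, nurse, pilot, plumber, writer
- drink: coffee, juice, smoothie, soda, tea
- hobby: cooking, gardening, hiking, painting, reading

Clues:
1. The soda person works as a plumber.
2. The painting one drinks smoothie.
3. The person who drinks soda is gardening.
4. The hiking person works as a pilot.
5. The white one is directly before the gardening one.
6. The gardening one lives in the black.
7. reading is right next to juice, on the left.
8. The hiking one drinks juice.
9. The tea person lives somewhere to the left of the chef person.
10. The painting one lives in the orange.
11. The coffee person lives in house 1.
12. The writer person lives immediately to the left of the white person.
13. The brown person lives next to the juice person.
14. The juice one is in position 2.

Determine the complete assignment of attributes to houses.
Solution:

House | Color | Job | Drink | Hobby
-----------------------------------
  1   | brown | writer | coffee | reading
  2   | white | pilot | juice | hiking
  3   | black | plumber | soda | gardening
  4   | gray | nurse | tea | cooking
  5   | orange | chef | smoothie | painting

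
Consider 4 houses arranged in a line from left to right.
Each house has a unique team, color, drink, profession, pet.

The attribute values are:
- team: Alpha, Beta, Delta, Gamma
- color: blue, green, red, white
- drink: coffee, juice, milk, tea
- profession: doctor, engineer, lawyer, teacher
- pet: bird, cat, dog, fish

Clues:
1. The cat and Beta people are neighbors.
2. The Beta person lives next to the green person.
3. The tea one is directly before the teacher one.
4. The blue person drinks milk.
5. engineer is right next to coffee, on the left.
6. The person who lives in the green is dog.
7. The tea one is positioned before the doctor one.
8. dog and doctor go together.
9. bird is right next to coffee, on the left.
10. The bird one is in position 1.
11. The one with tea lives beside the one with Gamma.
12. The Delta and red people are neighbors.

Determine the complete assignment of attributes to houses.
Solution:

House | Team | Color | Drink | Profession | Pet
-----------------------------------------------
  1   | Delta | white | tea | engineer | bird
  2   | Gamma | red | coffee | teacher | cat
  3   | Beta | blue | milk | lawyer | fish
  4   | Alpha | green | juice | doctor | dog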